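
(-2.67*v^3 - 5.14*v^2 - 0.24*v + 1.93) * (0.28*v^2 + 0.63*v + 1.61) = -0.7476*v^5 - 3.1213*v^4 - 7.6041*v^3 - 7.8862*v^2 + 0.8295*v + 3.1073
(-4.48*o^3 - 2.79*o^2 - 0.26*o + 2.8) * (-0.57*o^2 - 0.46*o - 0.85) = 2.5536*o^5 + 3.6511*o^4 + 5.2396*o^3 + 0.8951*o^2 - 1.067*o - 2.38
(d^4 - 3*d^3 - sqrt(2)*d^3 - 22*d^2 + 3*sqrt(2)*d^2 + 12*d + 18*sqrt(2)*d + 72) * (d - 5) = d^5 - 8*d^4 - sqrt(2)*d^4 - 7*d^3 + 8*sqrt(2)*d^3 + 3*sqrt(2)*d^2 + 122*d^2 - 90*sqrt(2)*d + 12*d - 360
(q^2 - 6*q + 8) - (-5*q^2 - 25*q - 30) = 6*q^2 + 19*q + 38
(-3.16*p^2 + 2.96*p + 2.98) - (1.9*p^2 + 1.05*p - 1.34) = -5.06*p^2 + 1.91*p + 4.32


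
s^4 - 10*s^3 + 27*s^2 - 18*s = s*(s - 6)*(s - 3)*(s - 1)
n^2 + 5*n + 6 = (n + 2)*(n + 3)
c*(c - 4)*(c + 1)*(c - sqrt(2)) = c^4 - 3*c^3 - sqrt(2)*c^3 - 4*c^2 + 3*sqrt(2)*c^2 + 4*sqrt(2)*c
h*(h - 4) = h^2 - 4*h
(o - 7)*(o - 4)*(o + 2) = o^3 - 9*o^2 + 6*o + 56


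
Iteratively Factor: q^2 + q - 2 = (q + 2)*(q - 1)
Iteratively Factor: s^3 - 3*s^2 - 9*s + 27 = (s - 3)*(s^2 - 9) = (s - 3)*(s + 3)*(s - 3)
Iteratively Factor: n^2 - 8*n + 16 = (n - 4)*(n - 4)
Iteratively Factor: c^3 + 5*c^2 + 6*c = (c)*(c^2 + 5*c + 6) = c*(c + 3)*(c + 2)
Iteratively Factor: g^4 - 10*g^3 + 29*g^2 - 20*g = (g - 1)*(g^3 - 9*g^2 + 20*g) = (g - 4)*(g - 1)*(g^2 - 5*g) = (g - 5)*(g - 4)*(g - 1)*(g)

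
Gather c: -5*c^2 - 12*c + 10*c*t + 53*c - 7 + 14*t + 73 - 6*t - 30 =-5*c^2 + c*(10*t + 41) + 8*t + 36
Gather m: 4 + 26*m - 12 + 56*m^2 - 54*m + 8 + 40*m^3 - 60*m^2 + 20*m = 40*m^3 - 4*m^2 - 8*m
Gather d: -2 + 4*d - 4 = 4*d - 6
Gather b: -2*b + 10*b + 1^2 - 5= 8*b - 4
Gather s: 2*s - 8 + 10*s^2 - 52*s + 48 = 10*s^2 - 50*s + 40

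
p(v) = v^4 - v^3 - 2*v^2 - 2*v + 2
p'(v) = 4*v^3 - 3*v^2 - 4*v - 2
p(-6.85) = 2445.00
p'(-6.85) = -1401.04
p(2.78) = 19.23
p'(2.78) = 49.63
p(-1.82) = 16.02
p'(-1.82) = -28.77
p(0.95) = -1.75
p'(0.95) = -5.08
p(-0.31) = 2.47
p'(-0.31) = -1.17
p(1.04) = -2.20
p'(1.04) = -4.91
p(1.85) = -3.16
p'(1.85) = 5.66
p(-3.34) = 148.08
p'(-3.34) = -171.15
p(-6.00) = 1454.00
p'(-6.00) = -950.00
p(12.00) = 18698.00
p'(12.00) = 6430.00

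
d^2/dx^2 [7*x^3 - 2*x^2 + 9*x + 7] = 42*x - 4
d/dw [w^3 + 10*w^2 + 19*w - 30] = 3*w^2 + 20*w + 19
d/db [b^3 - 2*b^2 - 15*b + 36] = 3*b^2 - 4*b - 15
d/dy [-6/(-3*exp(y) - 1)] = -18*exp(y)/(3*exp(y) + 1)^2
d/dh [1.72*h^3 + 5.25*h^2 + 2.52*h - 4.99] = 5.16*h^2 + 10.5*h + 2.52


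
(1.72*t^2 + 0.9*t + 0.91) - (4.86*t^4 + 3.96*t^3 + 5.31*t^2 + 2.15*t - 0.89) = -4.86*t^4 - 3.96*t^3 - 3.59*t^2 - 1.25*t + 1.8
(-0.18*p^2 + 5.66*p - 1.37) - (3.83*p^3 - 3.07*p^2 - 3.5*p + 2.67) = -3.83*p^3 + 2.89*p^2 + 9.16*p - 4.04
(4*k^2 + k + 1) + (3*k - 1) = 4*k^2 + 4*k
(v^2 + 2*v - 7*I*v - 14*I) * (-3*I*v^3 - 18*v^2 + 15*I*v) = -3*I*v^5 - 39*v^4 - 6*I*v^4 - 78*v^3 + 141*I*v^3 + 105*v^2 + 282*I*v^2 + 210*v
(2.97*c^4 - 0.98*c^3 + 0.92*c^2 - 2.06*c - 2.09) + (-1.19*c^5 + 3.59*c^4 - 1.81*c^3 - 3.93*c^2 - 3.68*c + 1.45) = -1.19*c^5 + 6.56*c^4 - 2.79*c^3 - 3.01*c^2 - 5.74*c - 0.64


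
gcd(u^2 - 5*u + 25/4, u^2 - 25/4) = u - 5/2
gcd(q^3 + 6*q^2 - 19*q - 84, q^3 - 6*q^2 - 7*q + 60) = q^2 - q - 12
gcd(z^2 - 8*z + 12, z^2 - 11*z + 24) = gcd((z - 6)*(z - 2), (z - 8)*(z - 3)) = 1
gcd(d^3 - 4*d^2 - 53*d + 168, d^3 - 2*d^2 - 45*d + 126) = d^2 + 4*d - 21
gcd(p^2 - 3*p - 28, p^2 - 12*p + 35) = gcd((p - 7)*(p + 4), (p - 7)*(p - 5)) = p - 7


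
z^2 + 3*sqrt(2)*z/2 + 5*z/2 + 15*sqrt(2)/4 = (z + 5/2)*(z + 3*sqrt(2)/2)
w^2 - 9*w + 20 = (w - 5)*(w - 4)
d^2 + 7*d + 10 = (d + 2)*(d + 5)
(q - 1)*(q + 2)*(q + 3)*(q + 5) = q^4 + 9*q^3 + 21*q^2 - q - 30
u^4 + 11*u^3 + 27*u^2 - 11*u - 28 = (u - 1)*(u + 1)*(u + 4)*(u + 7)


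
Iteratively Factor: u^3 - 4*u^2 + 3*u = (u - 3)*(u^2 - u) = (u - 3)*(u - 1)*(u)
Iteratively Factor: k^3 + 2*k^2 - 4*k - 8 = (k + 2)*(k^2 - 4) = (k - 2)*(k + 2)*(k + 2)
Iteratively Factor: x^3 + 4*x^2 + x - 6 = (x + 3)*(x^2 + x - 2) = (x + 2)*(x + 3)*(x - 1)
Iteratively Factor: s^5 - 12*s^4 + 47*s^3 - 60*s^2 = (s)*(s^4 - 12*s^3 + 47*s^2 - 60*s) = s*(s - 3)*(s^3 - 9*s^2 + 20*s) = s*(s - 5)*(s - 3)*(s^2 - 4*s) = s^2*(s - 5)*(s - 3)*(s - 4)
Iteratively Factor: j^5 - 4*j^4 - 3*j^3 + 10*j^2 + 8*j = (j - 2)*(j^4 - 2*j^3 - 7*j^2 - 4*j) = (j - 2)*(j + 1)*(j^3 - 3*j^2 - 4*j) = j*(j - 2)*(j + 1)*(j^2 - 3*j - 4) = j*(j - 4)*(j - 2)*(j + 1)*(j + 1)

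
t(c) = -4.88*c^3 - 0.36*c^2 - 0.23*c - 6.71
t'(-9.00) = -1179.59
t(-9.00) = 3523.72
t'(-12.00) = -2099.75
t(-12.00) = 8376.85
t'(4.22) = -263.98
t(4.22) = -380.83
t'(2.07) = -64.45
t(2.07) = -52.01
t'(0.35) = -2.28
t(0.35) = -7.04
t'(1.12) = -19.40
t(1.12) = -14.28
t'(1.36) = -28.29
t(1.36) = -19.96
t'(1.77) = -47.37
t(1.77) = -35.31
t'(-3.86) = -215.58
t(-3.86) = 269.47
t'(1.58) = -37.91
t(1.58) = -27.22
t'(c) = -14.64*c^2 - 0.72*c - 0.23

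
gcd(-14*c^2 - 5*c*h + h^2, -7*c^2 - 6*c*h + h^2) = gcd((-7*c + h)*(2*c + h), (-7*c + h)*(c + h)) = 7*c - h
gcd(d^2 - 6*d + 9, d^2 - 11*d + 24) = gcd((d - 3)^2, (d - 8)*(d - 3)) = d - 3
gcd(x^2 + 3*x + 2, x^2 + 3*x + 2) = x^2 + 3*x + 2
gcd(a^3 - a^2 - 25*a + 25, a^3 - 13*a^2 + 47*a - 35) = a^2 - 6*a + 5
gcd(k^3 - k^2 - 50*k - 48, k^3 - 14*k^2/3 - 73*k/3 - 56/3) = k^2 - 7*k - 8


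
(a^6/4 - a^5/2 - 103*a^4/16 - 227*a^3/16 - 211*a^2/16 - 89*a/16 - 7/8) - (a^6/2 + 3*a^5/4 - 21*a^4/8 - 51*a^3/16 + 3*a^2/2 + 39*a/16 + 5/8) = -a^6/4 - 5*a^5/4 - 61*a^4/16 - 11*a^3 - 235*a^2/16 - 8*a - 3/2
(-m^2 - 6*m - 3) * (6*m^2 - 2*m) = -6*m^4 - 34*m^3 - 6*m^2 + 6*m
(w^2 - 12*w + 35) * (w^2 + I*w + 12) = w^4 - 12*w^3 + I*w^3 + 47*w^2 - 12*I*w^2 - 144*w + 35*I*w + 420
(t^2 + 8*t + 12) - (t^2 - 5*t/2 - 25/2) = 21*t/2 + 49/2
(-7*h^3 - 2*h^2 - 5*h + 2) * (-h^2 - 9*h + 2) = 7*h^5 + 65*h^4 + 9*h^3 + 39*h^2 - 28*h + 4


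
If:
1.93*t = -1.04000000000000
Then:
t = -0.54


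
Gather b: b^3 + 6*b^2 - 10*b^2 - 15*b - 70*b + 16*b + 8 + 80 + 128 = b^3 - 4*b^2 - 69*b + 216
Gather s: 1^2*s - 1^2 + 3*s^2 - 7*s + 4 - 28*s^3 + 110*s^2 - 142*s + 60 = -28*s^3 + 113*s^2 - 148*s + 63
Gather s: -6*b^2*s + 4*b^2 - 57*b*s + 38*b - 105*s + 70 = 4*b^2 + 38*b + s*(-6*b^2 - 57*b - 105) + 70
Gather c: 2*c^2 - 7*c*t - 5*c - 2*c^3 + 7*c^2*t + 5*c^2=-2*c^3 + c^2*(7*t + 7) + c*(-7*t - 5)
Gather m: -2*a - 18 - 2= -2*a - 20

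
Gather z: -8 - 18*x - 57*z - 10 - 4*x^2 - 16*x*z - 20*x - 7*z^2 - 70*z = -4*x^2 - 38*x - 7*z^2 + z*(-16*x - 127) - 18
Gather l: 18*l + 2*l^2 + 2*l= 2*l^2 + 20*l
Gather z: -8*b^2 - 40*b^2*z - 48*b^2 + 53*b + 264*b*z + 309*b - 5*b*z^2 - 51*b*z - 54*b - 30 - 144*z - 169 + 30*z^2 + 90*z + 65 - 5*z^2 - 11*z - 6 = -56*b^2 + 308*b + z^2*(25 - 5*b) + z*(-40*b^2 + 213*b - 65) - 140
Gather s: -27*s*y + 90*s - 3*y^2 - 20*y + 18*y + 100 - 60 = s*(90 - 27*y) - 3*y^2 - 2*y + 40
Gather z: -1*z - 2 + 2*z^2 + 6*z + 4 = 2*z^2 + 5*z + 2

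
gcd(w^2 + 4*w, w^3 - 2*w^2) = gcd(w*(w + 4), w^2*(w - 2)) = w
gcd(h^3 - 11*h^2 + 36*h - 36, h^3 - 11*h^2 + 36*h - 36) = h^3 - 11*h^2 + 36*h - 36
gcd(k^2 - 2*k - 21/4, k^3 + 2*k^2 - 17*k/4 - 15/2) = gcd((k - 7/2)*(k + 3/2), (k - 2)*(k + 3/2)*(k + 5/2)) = k + 3/2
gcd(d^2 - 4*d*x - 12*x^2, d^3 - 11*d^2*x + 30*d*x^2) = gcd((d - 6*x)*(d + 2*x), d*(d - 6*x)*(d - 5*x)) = -d + 6*x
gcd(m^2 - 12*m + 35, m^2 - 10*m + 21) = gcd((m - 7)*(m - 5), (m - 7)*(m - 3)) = m - 7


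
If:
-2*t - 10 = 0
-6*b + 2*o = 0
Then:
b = o/3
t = -5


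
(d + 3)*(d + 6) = d^2 + 9*d + 18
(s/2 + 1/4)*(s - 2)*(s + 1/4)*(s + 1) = s^4/2 - s^3/8 - 21*s^2/16 - 13*s/16 - 1/8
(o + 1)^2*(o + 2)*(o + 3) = o^4 + 7*o^3 + 17*o^2 + 17*o + 6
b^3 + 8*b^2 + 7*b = b*(b + 1)*(b + 7)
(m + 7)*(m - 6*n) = m^2 - 6*m*n + 7*m - 42*n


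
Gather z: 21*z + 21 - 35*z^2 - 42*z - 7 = -35*z^2 - 21*z + 14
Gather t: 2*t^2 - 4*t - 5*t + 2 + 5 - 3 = 2*t^2 - 9*t + 4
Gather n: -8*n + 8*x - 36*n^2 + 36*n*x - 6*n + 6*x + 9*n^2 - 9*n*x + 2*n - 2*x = -27*n^2 + n*(27*x - 12) + 12*x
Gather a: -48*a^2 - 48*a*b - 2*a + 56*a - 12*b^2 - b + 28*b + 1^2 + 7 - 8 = -48*a^2 + a*(54 - 48*b) - 12*b^2 + 27*b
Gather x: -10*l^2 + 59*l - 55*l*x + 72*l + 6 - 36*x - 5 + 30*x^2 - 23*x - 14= -10*l^2 + 131*l + 30*x^2 + x*(-55*l - 59) - 13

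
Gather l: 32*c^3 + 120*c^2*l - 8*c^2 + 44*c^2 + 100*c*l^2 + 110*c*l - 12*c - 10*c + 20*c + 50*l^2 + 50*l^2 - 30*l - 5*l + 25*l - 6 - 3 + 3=32*c^3 + 36*c^2 - 2*c + l^2*(100*c + 100) + l*(120*c^2 + 110*c - 10) - 6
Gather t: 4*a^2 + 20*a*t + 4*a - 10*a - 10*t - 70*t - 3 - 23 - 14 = 4*a^2 - 6*a + t*(20*a - 80) - 40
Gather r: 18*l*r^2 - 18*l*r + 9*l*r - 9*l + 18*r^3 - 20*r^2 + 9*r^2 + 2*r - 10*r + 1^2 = -9*l + 18*r^3 + r^2*(18*l - 11) + r*(-9*l - 8) + 1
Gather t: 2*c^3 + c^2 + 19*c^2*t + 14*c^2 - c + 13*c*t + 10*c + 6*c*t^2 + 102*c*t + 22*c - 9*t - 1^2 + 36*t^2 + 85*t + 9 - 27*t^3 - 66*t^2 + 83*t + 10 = 2*c^3 + 15*c^2 + 31*c - 27*t^3 + t^2*(6*c - 30) + t*(19*c^2 + 115*c + 159) + 18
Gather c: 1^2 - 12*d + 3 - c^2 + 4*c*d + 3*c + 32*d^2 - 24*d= -c^2 + c*(4*d + 3) + 32*d^2 - 36*d + 4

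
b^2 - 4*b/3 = b*(b - 4/3)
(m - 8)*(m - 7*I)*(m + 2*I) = m^3 - 8*m^2 - 5*I*m^2 + 14*m + 40*I*m - 112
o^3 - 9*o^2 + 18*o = o*(o - 6)*(o - 3)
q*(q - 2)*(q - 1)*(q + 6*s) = q^4 + 6*q^3*s - 3*q^3 - 18*q^2*s + 2*q^2 + 12*q*s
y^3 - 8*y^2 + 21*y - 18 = (y - 3)^2*(y - 2)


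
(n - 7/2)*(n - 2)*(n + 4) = n^3 - 3*n^2/2 - 15*n + 28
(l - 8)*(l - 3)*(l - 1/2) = l^3 - 23*l^2/2 + 59*l/2 - 12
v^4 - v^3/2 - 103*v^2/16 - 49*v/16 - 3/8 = (v - 3)*(v + 1/4)^2*(v + 2)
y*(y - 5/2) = y^2 - 5*y/2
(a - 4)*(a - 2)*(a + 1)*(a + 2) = a^4 - 3*a^3 - 8*a^2 + 12*a + 16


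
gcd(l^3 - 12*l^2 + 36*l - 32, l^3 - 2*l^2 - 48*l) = l - 8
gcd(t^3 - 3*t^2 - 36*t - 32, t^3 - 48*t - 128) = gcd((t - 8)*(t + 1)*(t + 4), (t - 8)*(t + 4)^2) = t^2 - 4*t - 32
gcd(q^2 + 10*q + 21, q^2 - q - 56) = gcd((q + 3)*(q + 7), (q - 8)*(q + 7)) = q + 7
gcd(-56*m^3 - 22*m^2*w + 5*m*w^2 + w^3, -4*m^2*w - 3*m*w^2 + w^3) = -4*m + w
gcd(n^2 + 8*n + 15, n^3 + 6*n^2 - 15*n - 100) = n + 5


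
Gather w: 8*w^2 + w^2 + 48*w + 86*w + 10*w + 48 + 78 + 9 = 9*w^2 + 144*w + 135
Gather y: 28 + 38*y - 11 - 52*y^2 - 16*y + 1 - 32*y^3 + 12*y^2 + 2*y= -32*y^3 - 40*y^2 + 24*y + 18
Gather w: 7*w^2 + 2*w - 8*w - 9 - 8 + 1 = 7*w^2 - 6*w - 16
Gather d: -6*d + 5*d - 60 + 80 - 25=-d - 5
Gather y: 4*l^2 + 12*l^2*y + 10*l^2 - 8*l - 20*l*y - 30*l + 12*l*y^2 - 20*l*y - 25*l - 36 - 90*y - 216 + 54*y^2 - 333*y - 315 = 14*l^2 - 63*l + y^2*(12*l + 54) + y*(12*l^2 - 40*l - 423) - 567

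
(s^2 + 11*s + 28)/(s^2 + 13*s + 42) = (s + 4)/(s + 6)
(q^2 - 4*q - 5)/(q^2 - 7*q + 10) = (q + 1)/(q - 2)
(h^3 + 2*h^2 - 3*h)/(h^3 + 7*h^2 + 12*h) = (h - 1)/(h + 4)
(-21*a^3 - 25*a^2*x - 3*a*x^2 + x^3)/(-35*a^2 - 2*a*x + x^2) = (3*a^2 + 4*a*x + x^2)/(5*a + x)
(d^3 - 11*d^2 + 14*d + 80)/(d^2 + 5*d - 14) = (d^3 - 11*d^2 + 14*d + 80)/(d^2 + 5*d - 14)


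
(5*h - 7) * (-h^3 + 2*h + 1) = -5*h^4 + 7*h^3 + 10*h^2 - 9*h - 7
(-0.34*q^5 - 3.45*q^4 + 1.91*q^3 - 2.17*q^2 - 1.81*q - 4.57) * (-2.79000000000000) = 0.9486*q^5 + 9.6255*q^4 - 5.3289*q^3 + 6.0543*q^2 + 5.0499*q + 12.7503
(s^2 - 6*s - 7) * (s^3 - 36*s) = s^5 - 6*s^4 - 43*s^3 + 216*s^2 + 252*s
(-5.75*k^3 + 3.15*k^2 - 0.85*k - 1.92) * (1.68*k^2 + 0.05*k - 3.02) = -9.66*k^5 + 5.0045*k^4 + 16.0945*k^3 - 12.7811*k^2 + 2.471*k + 5.7984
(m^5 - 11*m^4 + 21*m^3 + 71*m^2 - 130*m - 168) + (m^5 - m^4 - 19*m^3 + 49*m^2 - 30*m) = 2*m^5 - 12*m^4 + 2*m^3 + 120*m^2 - 160*m - 168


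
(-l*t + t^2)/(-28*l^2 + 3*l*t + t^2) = t*(-l + t)/(-28*l^2 + 3*l*t + t^2)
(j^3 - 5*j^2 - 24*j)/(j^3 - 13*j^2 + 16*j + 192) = j/(j - 8)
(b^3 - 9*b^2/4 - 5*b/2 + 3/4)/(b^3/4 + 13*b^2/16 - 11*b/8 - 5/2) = 4*(4*b^3 - 9*b^2 - 10*b + 3)/(4*b^3 + 13*b^2 - 22*b - 40)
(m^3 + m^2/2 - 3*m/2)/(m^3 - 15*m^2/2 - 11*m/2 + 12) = m/(m - 8)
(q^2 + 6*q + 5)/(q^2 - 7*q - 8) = (q + 5)/(q - 8)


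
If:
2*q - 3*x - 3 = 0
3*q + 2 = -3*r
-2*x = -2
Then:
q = 3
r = -11/3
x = 1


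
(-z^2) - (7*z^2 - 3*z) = -8*z^2 + 3*z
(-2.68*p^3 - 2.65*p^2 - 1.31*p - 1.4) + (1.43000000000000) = -2.68*p^3 - 2.65*p^2 - 1.31*p + 0.03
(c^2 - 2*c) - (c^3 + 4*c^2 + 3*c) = -c^3 - 3*c^2 - 5*c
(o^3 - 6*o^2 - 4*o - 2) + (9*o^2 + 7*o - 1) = o^3 + 3*o^2 + 3*o - 3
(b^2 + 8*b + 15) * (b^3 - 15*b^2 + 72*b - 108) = b^5 - 7*b^4 - 33*b^3 + 243*b^2 + 216*b - 1620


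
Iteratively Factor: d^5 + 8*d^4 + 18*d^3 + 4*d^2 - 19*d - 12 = (d + 1)*(d^4 + 7*d^3 + 11*d^2 - 7*d - 12) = (d - 1)*(d + 1)*(d^3 + 8*d^2 + 19*d + 12) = (d - 1)*(d + 1)*(d + 4)*(d^2 + 4*d + 3) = (d - 1)*(d + 1)*(d + 3)*(d + 4)*(d + 1)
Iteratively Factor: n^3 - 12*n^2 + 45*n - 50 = (n - 2)*(n^2 - 10*n + 25) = (n - 5)*(n - 2)*(n - 5)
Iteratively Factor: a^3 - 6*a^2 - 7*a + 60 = (a - 5)*(a^2 - a - 12) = (a - 5)*(a + 3)*(a - 4)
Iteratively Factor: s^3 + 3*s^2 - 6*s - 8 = (s + 4)*(s^2 - s - 2) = (s + 1)*(s + 4)*(s - 2)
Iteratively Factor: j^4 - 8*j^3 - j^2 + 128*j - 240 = (j + 4)*(j^3 - 12*j^2 + 47*j - 60) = (j - 4)*(j + 4)*(j^2 - 8*j + 15) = (j - 4)*(j - 3)*(j + 4)*(j - 5)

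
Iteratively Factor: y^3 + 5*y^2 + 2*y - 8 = (y + 4)*(y^2 + y - 2) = (y - 1)*(y + 4)*(y + 2)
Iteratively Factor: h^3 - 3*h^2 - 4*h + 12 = (h + 2)*(h^2 - 5*h + 6) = (h - 3)*(h + 2)*(h - 2)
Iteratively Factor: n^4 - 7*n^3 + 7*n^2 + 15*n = (n)*(n^3 - 7*n^2 + 7*n + 15) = n*(n + 1)*(n^2 - 8*n + 15) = n*(n - 5)*(n + 1)*(n - 3)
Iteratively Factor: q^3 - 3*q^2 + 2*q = (q - 2)*(q^2 - q) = q*(q - 2)*(q - 1)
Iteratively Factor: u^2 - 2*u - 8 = (u - 4)*(u + 2)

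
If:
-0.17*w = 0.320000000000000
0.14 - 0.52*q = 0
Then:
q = 0.27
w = -1.88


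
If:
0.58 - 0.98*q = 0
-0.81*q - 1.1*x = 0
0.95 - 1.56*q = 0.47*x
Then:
No Solution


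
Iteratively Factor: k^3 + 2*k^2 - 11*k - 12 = (k + 4)*(k^2 - 2*k - 3) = (k + 1)*(k + 4)*(k - 3)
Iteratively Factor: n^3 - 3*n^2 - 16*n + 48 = (n - 4)*(n^2 + n - 12) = (n - 4)*(n + 4)*(n - 3)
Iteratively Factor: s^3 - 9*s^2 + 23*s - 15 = (s - 5)*(s^2 - 4*s + 3) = (s - 5)*(s - 1)*(s - 3)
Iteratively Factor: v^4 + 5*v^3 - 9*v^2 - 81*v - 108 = (v + 3)*(v^3 + 2*v^2 - 15*v - 36) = (v + 3)^2*(v^2 - v - 12) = (v + 3)^3*(v - 4)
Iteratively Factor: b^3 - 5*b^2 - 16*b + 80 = (b - 4)*(b^2 - b - 20) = (b - 4)*(b + 4)*(b - 5)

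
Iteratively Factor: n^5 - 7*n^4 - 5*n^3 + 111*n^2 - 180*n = (n + 4)*(n^4 - 11*n^3 + 39*n^2 - 45*n) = (n - 3)*(n + 4)*(n^3 - 8*n^2 + 15*n) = (n - 3)^2*(n + 4)*(n^2 - 5*n) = (n - 5)*(n - 3)^2*(n + 4)*(n)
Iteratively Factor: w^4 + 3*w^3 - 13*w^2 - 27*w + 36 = (w - 1)*(w^3 + 4*w^2 - 9*w - 36) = (w - 1)*(w + 3)*(w^2 + w - 12) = (w - 1)*(w + 3)*(w + 4)*(w - 3)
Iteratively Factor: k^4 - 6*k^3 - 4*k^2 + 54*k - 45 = (k - 1)*(k^3 - 5*k^2 - 9*k + 45) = (k - 5)*(k - 1)*(k^2 - 9) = (k - 5)*(k - 3)*(k - 1)*(k + 3)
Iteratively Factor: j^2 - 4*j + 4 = (j - 2)*(j - 2)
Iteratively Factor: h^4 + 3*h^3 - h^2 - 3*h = (h)*(h^3 + 3*h^2 - h - 3) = h*(h + 3)*(h^2 - 1) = h*(h - 1)*(h + 3)*(h + 1)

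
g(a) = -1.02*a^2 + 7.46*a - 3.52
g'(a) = 7.46 - 2.04*a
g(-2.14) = -24.16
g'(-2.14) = 11.83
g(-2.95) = -34.40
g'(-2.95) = 13.48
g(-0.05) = -3.90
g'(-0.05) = 7.56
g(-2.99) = -34.94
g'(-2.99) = 13.56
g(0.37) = -0.90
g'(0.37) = 6.71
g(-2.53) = -28.92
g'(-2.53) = 12.62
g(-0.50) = -7.50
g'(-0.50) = 8.48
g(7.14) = -2.25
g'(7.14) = -7.11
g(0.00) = -3.52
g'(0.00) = 7.46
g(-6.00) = -85.00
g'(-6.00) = 19.70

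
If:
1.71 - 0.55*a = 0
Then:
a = 3.11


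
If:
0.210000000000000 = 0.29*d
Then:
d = 0.72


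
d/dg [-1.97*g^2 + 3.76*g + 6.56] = 3.76 - 3.94*g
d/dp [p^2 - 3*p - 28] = 2*p - 3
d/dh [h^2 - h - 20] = 2*h - 1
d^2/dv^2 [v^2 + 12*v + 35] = 2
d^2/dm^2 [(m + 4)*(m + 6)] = 2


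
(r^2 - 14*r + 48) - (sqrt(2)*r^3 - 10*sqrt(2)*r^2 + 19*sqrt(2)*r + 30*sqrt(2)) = -sqrt(2)*r^3 + r^2 + 10*sqrt(2)*r^2 - 19*sqrt(2)*r - 14*r - 30*sqrt(2) + 48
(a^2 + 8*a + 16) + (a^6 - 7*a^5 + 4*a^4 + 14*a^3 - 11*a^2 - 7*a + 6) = a^6 - 7*a^5 + 4*a^4 + 14*a^3 - 10*a^2 + a + 22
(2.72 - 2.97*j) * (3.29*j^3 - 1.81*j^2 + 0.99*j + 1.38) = -9.7713*j^4 + 14.3245*j^3 - 7.8635*j^2 - 1.4058*j + 3.7536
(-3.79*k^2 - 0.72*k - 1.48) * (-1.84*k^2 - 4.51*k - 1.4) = 6.9736*k^4 + 18.4177*k^3 + 11.2764*k^2 + 7.6828*k + 2.072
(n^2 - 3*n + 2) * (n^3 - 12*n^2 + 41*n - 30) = n^5 - 15*n^4 + 79*n^3 - 177*n^2 + 172*n - 60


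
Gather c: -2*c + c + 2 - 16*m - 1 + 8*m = -c - 8*m + 1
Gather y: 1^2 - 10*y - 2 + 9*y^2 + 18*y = 9*y^2 + 8*y - 1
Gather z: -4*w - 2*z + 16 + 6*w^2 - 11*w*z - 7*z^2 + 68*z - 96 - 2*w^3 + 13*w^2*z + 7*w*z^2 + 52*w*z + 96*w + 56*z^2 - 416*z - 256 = -2*w^3 + 6*w^2 + 92*w + z^2*(7*w + 49) + z*(13*w^2 + 41*w - 350) - 336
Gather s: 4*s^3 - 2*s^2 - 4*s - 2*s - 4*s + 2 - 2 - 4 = 4*s^3 - 2*s^2 - 10*s - 4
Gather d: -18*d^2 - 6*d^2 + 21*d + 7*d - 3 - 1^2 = -24*d^2 + 28*d - 4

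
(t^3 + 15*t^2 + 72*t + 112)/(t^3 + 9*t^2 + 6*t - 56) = (t + 4)/(t - 2)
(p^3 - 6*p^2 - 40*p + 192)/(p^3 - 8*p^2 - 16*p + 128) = (p + 6)/(p + 4)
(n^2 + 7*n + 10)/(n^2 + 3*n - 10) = (n + 2)/(n - 2)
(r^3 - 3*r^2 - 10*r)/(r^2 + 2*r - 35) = r*(r + 2)/(r + 7)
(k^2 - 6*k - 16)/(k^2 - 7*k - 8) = (k + 2)/(k + 1)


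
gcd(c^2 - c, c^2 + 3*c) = c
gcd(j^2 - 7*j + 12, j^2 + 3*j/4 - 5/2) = 1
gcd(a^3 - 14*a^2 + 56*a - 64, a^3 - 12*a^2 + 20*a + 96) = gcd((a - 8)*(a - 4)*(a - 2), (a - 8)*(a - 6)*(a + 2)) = a - 8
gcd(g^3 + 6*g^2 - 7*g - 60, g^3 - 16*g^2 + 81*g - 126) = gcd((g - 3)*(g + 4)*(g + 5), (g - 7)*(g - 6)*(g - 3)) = g - 3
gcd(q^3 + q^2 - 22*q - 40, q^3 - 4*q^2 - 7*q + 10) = q^2 - 3*q - 10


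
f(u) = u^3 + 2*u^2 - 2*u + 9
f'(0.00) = -2.00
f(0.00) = 9.00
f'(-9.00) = 205.00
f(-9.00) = -540.00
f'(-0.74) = -3.32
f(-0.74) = 11.17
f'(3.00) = 37.00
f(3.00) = 48.00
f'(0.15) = -1.33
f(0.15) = 8.75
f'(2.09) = 19.46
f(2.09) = 22.69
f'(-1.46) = -1.45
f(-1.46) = 13.07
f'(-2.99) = 12.86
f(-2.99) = 6.13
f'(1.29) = 8.15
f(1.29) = 11.89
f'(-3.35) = 18.27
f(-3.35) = 0.55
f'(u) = 3*u^2 + 4*u - 2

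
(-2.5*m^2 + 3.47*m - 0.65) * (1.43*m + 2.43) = -3.575*m^3 - 1.1129*m^2 + 7.5026*m - 1.5795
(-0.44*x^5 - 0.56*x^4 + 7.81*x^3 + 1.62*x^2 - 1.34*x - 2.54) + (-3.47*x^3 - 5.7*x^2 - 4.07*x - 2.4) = -0.44*x^5 - 0.56*x^4 + 4.34*x^3 - 4.08*x^2 - 5.41*x - 4.94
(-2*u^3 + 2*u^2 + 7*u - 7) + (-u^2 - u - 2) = -2*u^3 + u^2 + 6*u - 9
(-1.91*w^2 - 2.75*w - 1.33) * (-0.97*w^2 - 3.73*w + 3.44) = 1.8527*w^4 + 9.7918*w^3 + 4.9772*w^2 - 4.4991*w - 4.5752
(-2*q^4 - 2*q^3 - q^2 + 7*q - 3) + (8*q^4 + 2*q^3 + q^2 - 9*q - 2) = 6*q^4 - 2*q - 5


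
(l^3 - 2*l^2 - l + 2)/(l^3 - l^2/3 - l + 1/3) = 3*(l - 2)/(3*l - 1)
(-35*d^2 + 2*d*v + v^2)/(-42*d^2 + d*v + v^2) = (-5*d + v)/(-6*d + v)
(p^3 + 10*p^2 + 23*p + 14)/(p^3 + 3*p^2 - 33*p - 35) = (p + 2)/(p - 5)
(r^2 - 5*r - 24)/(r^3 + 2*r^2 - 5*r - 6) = (r - 8)/(r^2 - r - 2)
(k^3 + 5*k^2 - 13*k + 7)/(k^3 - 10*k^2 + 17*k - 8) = (k + 7)/(k - 8)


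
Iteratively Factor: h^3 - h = (h - 1)*(h^2 + h) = h*(h - 1)*(h + 1)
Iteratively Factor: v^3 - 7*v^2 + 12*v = (v - 3)*(v^2 - 4*v) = (v - 4)*(v - 3)*(v)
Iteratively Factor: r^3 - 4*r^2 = (r)*(r^2 - 4*r) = r^2*(r - 4)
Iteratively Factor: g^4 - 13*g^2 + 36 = (g + 2)*(g^3 - 2*g^2 - 9*g + 18) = (g - 3)*(g + 2)*(g^2 + g - 6) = (g - 3)*(g + 2)*(g + 3)*(g - 2)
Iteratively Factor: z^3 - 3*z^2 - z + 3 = (z - 1)*(z^2 - 2*z - 3) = (z - 3)*(z - 1)*(z + 1)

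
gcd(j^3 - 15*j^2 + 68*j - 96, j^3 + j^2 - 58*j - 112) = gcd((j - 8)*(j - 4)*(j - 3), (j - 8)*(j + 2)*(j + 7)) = j - 8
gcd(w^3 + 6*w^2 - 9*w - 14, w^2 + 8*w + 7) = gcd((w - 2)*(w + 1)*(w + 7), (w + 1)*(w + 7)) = w^2 + 8*w + 7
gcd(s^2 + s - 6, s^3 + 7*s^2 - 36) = s^2 + s - 6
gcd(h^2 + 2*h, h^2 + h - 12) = 1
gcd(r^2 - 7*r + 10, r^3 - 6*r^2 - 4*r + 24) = r - 2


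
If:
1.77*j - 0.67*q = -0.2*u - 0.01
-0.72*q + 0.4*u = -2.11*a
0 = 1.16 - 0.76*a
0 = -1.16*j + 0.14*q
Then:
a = 1.53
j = -2.00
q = -16.60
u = -37.94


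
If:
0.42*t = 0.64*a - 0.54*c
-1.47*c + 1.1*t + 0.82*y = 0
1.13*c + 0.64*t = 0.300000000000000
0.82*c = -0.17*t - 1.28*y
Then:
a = 0.27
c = 0.12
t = 0.25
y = -0.11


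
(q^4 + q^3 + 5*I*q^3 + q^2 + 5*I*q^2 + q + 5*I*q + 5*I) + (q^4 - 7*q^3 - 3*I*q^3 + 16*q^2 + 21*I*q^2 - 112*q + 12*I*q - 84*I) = 2*q^4 - 6*q^3 + 2*I*q^3 + 17*q^2 + 26*I*q^2 - 111*q + 17*I*q - 79*I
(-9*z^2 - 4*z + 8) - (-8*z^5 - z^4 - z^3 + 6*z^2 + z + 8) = 8*z^5 + z^4 + z^3 - 15*z^2 - 5*z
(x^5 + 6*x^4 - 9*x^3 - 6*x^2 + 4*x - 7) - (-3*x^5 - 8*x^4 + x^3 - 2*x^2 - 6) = 4*x^5 + 14*x^4 - 10*x^3 - 4*x^2 + 4*x - 1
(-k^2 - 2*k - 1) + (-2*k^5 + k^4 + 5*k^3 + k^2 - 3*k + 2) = -2*k^5 + k^4 + 5*k^3 - 5*k + 1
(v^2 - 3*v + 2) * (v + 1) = v^3 - 2*v^2 - v + 2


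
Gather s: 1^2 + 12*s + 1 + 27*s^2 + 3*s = 27*s^2 + 15*s + 2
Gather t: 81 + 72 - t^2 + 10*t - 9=-t^2 + 10*t + 144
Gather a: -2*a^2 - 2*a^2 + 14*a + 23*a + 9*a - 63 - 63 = -4*a^2 + 46*a - 126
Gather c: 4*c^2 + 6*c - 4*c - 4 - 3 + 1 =4*c^2 + 2*c - 6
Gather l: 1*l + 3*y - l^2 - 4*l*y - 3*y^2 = -l^2 + l*(1 - 4*y) - 3*y^2 + 3*y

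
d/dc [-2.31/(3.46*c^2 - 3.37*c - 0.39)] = (15.9852*c - 7.7847)/(-3.46*c^2 + 3.37*c + 0.39)^2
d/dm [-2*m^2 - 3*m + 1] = -4*m - 3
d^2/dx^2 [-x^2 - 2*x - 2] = -2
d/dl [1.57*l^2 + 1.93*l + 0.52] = 3.14*l + 1.93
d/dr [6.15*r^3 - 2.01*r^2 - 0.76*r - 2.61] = 18.45*r^2 - 4.02*r - 0.76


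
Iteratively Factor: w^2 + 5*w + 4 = (w + 4)*(w + 1)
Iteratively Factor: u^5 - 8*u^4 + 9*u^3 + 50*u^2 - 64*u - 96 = (u - 3)*(u^4 - 5*u^3 - 6*u^2 + 32*u + 32) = (u - 3)*(u + 2)*(u^3 - 7*u^2 + 8*u + 16) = (u - 4)*(u - 3)*(u + 2)*(u^2 - 3*u - 4) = (u - 4)^2*(u - 3)*(u + 2)*(u + 1)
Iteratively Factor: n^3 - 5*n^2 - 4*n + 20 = (n - 2)*(n^2 - 3*n - 10) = (n - 2)*(n + 2)*(n - 5)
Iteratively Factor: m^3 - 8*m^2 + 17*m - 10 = (m - 2)*(m^2 - 6*m + 5) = (m - 2)*(m - 1)*(m - 5)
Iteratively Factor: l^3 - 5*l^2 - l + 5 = (l - 5)*(l^2 - 1) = (l - 5)*(l + 1)*(l - 1)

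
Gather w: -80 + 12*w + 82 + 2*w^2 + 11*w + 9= 2*w^2 + 23*w + 11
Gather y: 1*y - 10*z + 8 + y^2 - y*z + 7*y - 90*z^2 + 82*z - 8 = y^2 + y*(8 - z) - 90*z^2 + 72*z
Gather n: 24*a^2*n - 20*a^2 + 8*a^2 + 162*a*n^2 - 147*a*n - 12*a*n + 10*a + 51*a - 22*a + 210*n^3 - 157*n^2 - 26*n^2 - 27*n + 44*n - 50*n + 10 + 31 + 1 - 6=-12*a^2 + 39*a + 210*n^3 + n^2*(162*a - 183) + n*(24*a^2 - 159*a - 33) + 36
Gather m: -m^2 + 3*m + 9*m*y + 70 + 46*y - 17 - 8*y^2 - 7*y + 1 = -m^2 + m*(9*y + 3) - 8*y^2 + 39*y + 54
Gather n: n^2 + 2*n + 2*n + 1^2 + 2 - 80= n^2 + 4*n - 77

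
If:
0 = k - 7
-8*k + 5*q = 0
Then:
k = 7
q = 56/5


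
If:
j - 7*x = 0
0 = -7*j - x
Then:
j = 0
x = 0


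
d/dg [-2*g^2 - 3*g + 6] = -4*g - 3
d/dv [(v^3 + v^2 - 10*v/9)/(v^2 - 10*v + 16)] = (9*v^4 - 180*v^3 + 352*v^2 + 288*v - 160)/(9*(v^4 - 20*v^3 + 132*v^2 - 320*v + 256))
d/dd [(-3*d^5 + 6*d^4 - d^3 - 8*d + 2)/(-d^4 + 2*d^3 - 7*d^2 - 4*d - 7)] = (3*d^8 - 12*d^7 + 74*d^6 - 36*d^5 + 16*d^4 - 120*d^3 - 47*d^2 + 28*d + 64)/(d^8 - 4*d^7 + 18*d^6 - 20*d^5 + 47*d^4 + 28*d^3 + 114*d^2 + 56*d + 49)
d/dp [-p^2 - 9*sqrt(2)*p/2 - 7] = -2*p - 9*sqrt(2)/2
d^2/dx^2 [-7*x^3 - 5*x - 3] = -42*x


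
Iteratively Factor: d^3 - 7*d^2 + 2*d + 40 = (d - 5)*(d^2 - 2*d - 8) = (d - 5)*(d + 2)*(d - 4)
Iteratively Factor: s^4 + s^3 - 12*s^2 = (s)*(s^3 + s^2 - 12*s) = s^2*(s^2 + s - 12) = s^2*(s + 4)*(s - 3)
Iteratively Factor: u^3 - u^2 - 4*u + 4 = (u - 2)*(u^2 + u - 2) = (u - 2)*(u + 2)*(u - 1)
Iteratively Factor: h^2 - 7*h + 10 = (h - 2)*(h - 5)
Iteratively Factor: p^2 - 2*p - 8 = (p + 2)*(p - 4)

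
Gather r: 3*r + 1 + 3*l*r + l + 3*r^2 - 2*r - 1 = l + 3*r^2 + r*(3*l + 1)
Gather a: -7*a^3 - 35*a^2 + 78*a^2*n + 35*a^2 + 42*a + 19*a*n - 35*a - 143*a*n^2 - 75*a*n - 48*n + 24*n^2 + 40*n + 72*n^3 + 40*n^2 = -7*a^3 + 78*a^2*n + a*(-143*n^2 - 56*n + 7) + 72*n^3 + 64*n^2 - 8*n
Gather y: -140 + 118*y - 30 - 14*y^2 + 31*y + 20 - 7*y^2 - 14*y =-21*y^2 + 135*y - 150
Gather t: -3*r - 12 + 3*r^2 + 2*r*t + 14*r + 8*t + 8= 3*r^2 + 11*r + t*(2*r + 8) - 4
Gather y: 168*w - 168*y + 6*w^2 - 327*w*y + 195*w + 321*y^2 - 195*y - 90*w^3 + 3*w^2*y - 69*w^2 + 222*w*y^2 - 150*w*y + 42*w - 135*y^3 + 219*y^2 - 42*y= -90*w^3 - 63*w^2 + 405*w - 135*y^3 + y^2*(222*w + 540) + y*(3*w^2 - 477*w - 405)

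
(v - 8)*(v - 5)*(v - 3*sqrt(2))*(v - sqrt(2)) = v^4 - 13*v^3 - 4*sqrt(2)*v^3 + 46*v^2 + 52*sqrt(2)*v^2 - 160*sqrt(2)*v - 78*v + 240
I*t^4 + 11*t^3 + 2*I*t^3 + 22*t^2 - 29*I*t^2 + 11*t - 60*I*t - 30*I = (t + 1)*(t - 6*I)*(t - 5*I)*(I*t + I)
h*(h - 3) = h^2 - 3*h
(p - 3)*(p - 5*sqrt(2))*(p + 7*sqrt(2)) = p^3 - 3*p^2 + 2*sqrt(2)*p^2 - 70*p - 6*sqrt(2)*p + 210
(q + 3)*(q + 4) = q^2 + 7*q + 12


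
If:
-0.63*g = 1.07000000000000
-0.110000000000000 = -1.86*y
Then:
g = -1.70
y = 0.06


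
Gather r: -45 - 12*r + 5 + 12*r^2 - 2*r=12*r^2 - 14*r - 40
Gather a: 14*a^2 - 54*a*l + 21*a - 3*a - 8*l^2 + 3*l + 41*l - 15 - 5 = 14*a^2 + a*(18 - 54*l) - 8*l^2 + 44*l - 20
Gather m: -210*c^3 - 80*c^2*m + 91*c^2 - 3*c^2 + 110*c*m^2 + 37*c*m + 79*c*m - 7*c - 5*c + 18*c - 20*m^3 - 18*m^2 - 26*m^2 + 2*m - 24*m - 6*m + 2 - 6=-210*c^3 + 88*c^2 + 6*c - 20*m^3 + m^2*(110*c - 44) + m*(-80*c^2 + 116*c - 28) - 4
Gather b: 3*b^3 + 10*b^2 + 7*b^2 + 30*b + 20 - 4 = 3*b^3 + 17*b^2 + 30*b + 16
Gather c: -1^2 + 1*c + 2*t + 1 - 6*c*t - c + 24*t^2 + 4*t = -6*c*t + 24*t^2 + 6*t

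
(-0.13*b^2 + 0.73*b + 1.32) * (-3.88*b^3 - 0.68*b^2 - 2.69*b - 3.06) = 0.5044*b^5 - 2.744*b^4 - 5.2683*b^3 - 2.4635*b^2 - 5.7846*b - 4.0392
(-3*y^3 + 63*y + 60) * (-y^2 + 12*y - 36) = 3*y^5 - 36*y^4 + 45*y^3 + 696*y^2 - 1548*y - 2160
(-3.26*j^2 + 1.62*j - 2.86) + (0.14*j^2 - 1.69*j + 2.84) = -3.12*j^2 - 0.0699999999999998*j - 0.02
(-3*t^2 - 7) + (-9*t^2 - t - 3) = -12*t^2 - t - 10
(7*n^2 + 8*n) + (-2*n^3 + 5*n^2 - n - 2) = -2*n^3 + 12*n^2 + 7*n - 2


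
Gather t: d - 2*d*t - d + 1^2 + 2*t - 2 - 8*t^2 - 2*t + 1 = -2*d*t - 8*t^2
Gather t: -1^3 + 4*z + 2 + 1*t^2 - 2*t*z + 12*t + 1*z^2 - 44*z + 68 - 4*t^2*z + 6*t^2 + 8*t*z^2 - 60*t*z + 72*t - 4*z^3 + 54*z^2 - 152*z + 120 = t^2*(7 - 4*z) + t*(8*z^2 - 62*z + 84) - 4*z^3 + 55*z^2 - 192*z + 189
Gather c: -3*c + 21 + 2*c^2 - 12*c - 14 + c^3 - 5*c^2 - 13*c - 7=c^3 - 3*c^2 - 28*c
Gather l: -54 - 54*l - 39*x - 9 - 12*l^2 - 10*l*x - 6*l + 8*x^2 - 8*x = -12*l^2 + l*(-10*x - 60) + 8*x^2 - 47*x - 63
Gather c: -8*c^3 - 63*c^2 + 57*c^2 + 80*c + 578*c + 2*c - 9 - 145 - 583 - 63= -8*c^3 - 6*c^2 + 660*c - 800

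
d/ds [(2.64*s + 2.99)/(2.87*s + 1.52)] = (-13.111595*s - 6.94412)/(2.87*s + 1.52)^3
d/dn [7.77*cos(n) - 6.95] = -7.77*sin(n)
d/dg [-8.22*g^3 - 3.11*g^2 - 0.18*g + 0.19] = -24.66*g^2 - 6.22*g - 0.18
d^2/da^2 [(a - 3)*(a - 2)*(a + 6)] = 6*a + 2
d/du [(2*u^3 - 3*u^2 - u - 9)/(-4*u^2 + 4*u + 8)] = (-2*u^4 + 4*u^3 + 8*u^2 - 30*u + 7)/(4*(u^4 - 2*u^3 - 3*u^2 + 4*u + 4))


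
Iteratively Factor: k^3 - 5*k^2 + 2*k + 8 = (k + 1)*(k^2 - 6*k + 8) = (k - 2)*(k + 1)*(k - 4)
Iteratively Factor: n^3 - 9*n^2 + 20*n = (n)*(n^2 - 9*n + 20) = n*(n - 5)*(n - 4)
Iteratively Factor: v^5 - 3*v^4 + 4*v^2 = (v + 1)*(v^4 - 4*v^3 + 4*v^2) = (v - 2)*(v + 1)*(v^3 - 2*v^2) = v*(v - 2)*(v + 1)*(v^2 - 2*v) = v*(v - 2)^2*(v + 1)*(v)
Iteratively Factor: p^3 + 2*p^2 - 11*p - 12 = (p + 1)*(p^2 + p - 12) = (p + 1)*(p + 4)*(p - 3)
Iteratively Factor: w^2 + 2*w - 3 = (w - 1)*(w + 3)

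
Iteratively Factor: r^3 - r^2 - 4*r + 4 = (r - 2)*(r^2 + r - 2) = (r - 2)*(r - 1)*(r + 2)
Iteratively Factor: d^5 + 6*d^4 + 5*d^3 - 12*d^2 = (d)*(d^4 + 6*d^3 + 5*d^2 - 12*d) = d^2*(d^3 + 6*d^2 + 5*d - 12) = d^2*(d + 3)*(d^2 + 3*d - 4) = d^2*(d + 3)*(d + 4)*(d - 1)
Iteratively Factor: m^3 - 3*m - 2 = (m + 1)*(m^2 - m - 2) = (m + 1)^2*(m - 2)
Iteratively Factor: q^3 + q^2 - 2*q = (q)*(q^2 + q - 2) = q*(q - 1)*(q + 2)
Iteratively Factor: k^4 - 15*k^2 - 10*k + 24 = (k - 1)*(k^3 + k^2 - 14*k - 24) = (k - 4)*(k - 1)*(k^2 + 5*k + 6) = (k - 4)*(k - 1)*(k + 3)*(k + 2)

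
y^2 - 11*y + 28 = (y - 7)*(y - 4)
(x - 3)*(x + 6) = x^2 + 3*x - 18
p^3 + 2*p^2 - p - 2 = (p - 1)*(p + 1)*(p + 2)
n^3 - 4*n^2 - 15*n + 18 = (n - 6)*(n - 1)*(n + 3)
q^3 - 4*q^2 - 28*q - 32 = (q - 8)*(q + 2)^2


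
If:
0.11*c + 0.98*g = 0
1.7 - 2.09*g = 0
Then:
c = -7.25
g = 0.81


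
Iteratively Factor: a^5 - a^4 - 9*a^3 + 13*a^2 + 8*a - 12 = (a + 3)*(a^4 - 4*a^3 + 3*a^2 + 4*a - 4) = (a - 2)*(a + 3)*(a^3 - 2*a^2 - a + 2) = (a - 2)^2*(a + 3)*(a^2 - 1) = (a - 2)^2*(a - 1)*(a + 3)*(a + 1)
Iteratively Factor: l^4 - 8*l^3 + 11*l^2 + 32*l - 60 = (l - 2)*(l^3 - 6*l^2 - l + 30) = (l - 5)*(l - 2)*(l^2 - l - 6) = (l - 5)*(l - 2)*(l + 2)*(l - 3)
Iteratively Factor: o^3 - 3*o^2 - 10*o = (o - 5)*(o^2 + 2*o) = o*(o - 5)*(o + 2)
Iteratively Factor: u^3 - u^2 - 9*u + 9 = (u - 3)*(u^2 + 2*u - 3) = (u - 3)*(u + 3)*(u - 1)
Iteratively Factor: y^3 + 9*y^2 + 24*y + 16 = (y + 4)*(y^2 + 5*y + 4) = (y + 4)^2*(y + 1)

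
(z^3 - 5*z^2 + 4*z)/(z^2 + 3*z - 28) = z*(z - 1)/(z + 7)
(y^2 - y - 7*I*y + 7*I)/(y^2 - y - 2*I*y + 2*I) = (y - 7*I)/(y - 2*I)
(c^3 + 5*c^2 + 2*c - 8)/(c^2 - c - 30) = (-c^3 - 5*c^2 - 2*c + 8)/(-c^2 + c + 30)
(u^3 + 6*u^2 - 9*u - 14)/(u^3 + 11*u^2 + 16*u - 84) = (u + 1)/(u + 6)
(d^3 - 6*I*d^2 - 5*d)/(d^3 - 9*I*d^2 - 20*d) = (d - I)/(d - 4*I)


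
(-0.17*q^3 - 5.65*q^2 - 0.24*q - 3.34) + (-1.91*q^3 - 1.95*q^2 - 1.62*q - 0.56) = -2.08*q^3 - 7.6*q^2 - 1.86*q - 3.9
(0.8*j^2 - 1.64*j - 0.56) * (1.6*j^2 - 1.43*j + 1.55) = 1.28*j^4 - 3.768*j^3 + 2.6892*j^2 - 1.7412*j - 0.868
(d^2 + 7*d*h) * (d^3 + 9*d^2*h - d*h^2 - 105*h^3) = d^5 + 16*d^4*h + 62*d^3*h^2 - 112*d^2*h^3 - 735*d*h^4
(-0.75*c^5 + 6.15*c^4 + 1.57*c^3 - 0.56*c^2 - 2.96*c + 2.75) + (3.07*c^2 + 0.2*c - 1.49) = -0.75*c^5 + 6.15*c^4 + 1.57*c^3 + 2.51*c^2 - 2.76*c + 1.26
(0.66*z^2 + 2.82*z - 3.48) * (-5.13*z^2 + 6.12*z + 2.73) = -3.3858*z^4 - 10.4274*z^3 + 36.9126*z^2 - 13.599*z - 9.5004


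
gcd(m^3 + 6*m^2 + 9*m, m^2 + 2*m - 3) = m + 3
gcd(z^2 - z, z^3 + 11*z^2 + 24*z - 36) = z - 1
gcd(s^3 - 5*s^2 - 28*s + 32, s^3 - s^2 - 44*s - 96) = s^2 - 4*s - 32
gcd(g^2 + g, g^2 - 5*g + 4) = 1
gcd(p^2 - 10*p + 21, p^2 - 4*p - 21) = p - 7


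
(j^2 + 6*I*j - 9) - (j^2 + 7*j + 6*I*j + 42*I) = -7*j - 9 - 42*I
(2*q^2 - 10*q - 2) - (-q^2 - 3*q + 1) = 3*q^2 - 7*q - 3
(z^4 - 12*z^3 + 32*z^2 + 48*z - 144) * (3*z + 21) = 3*z^5 - 15*z^4 - 156*z^3 + 816*z^2 + 576*z - 3024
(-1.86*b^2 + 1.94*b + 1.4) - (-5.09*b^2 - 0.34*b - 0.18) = 3.23*b^2 + 2.28*b + 1.58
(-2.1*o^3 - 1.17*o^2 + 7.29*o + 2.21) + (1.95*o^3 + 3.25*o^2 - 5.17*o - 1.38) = -0.15*o^3 + 2.08*o^2 + 2.12*o + 0.83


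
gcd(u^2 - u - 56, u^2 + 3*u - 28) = u + 7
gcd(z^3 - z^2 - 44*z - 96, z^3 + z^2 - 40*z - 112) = z + 4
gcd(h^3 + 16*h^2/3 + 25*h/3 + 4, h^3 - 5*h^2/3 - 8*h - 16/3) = h^2 + 7*h/3 + 4/3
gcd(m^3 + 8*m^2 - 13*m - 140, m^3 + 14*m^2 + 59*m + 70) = m^2 + 12*m + 35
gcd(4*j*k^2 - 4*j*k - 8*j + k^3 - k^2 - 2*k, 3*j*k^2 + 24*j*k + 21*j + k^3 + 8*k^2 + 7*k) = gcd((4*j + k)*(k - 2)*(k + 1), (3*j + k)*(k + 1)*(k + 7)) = k + 1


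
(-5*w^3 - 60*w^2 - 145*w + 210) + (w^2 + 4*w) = -5*w^3 - 59*w^2 - 141*w + 210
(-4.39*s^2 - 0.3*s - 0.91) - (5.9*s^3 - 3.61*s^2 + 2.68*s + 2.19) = -5.9*s^3 - 0.78*s^2 - 2.98*s - 3.1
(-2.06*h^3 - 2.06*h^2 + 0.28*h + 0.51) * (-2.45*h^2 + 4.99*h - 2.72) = 5.047*h^5 - 5.2324*h^4 - 5.3622*h^3 + 5.7509*h^2 + 1.7833*h - 1.3872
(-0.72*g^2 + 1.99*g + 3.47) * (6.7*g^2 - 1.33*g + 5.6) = -4.824*g^4 + 14.2906*g^3 + 16.5703*g^2 + 6.5289*g + 19.432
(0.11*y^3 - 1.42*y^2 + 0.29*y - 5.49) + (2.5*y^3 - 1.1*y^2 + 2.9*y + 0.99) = 2.61*y^3 - 2.52*y^2 + 3.19*y - 4.5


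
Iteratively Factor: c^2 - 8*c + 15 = (c - 3)*(c - 5)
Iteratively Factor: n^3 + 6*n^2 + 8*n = (n + 4)*(n^2 + 2*n) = (n + 2)*(n + 4)*(n)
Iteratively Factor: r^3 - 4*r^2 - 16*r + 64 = (r - 4)*(r^2 - 16) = (r - 4)*(r + 4)*(r - 4)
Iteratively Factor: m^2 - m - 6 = (m + 2)*(m - 3)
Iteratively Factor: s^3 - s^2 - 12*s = (s + 3)*(s^2 - 4*s) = (s - 4)*(s + 3)*(s)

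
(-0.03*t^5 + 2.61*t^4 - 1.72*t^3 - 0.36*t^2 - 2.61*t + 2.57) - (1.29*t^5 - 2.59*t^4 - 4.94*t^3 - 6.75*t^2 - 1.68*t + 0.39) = -1.32*t^5 + 5.2*t^4 + 3.22*t^3 + 6.39*t^2 - 0.93*t + 2.18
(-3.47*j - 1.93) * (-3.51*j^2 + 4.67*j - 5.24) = 12.1797*j^3 - 9.4306*j^2 + 9.1697*j + 10.1132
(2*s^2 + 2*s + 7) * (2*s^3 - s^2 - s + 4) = 4*s^5 + 2*s^4 + 10*s^3 - s^2 + s + 28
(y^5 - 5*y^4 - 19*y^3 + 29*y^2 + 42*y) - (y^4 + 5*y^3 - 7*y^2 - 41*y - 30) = y^5 - 6*y^4 - 24*y^3 + 36*y^2 + 83*y + 30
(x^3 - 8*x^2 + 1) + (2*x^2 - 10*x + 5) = x^3 - 6*x^2 - 10*x + 6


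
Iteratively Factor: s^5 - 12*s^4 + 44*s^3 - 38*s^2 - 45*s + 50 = (s - 5)*(s^4 - 7*s^3 + 9*s^2 + 7*s - 10) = (s - 5)*(s + 1)*(s^3 - 8*s^2 + 17*s - 10) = (s - 5)^2*(s + 1)*(s^2 - 3*s + 2) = (s - 5)^2*(s - 1)*(s + 1)*(s - 2)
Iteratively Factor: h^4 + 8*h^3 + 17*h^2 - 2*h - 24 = (h - 1)*(h^3 + 9*h^2 + 26*h + 24) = (h - 1)*(h + 3)*(h^2 + 6*h + 8) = (h - 1)*(h + 2)*(h + 3)*(h + 4)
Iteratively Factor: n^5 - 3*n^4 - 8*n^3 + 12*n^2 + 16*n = (n)*(n^4 - 3*n^3 - 8*n^2 + 12*n + 16) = n*(n - 4)*(n^3 + n^2 - 4*n - 4) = n*(n - 4)*(n + 1)*(n^2 - 4) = n*(n - 4)*(n - 2)*(n + 1)*(n + 2)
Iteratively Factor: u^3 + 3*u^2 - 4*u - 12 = (u + 3)*(u^2 - 4) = (u - 2)*(u + 3)*(u + 2)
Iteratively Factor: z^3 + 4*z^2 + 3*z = (z)*(z^2 + 4*z + 3) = z*(z + 3)*(z + 1)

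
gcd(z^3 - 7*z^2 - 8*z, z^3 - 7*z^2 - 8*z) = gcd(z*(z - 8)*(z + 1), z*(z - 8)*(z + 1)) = z^3 - 7*z^2 - 8*z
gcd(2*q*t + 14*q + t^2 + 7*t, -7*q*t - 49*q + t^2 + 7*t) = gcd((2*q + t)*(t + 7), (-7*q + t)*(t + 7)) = t + 7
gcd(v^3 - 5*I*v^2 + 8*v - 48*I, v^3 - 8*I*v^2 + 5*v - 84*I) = v^2 - I*v + 12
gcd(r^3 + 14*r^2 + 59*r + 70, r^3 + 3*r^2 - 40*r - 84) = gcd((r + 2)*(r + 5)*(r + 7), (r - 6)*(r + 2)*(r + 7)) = r^2 + 9*r + 14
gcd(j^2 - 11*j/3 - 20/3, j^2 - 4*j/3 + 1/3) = 1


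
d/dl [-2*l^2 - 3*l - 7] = -4*l - 3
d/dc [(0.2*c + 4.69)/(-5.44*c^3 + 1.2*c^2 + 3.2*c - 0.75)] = (2.176*c^3 + 76.3008*c^2 - 11.256*c - 15.158)/(29.5936*c^6 - 13.056*c^5 - 33.376*c^4 + 15.84*c^3 + 8.44*c^2 - 4.8*c + 0.5625)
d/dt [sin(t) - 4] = cos(t)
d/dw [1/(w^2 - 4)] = -2*w/(w^2 - 4)^2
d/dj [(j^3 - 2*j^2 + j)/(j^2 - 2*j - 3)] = (j^4 - 4*j^3 - 6*j^2 + 12*j - 3)/(j^4 - 4*j^3 - 2*j^2 + 12*j + 9)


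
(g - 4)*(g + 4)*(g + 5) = g^3 + 5*g^2 - 16*g - 80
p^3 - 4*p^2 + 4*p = p*(p - 2)^2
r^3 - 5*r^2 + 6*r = r*(r - 3)*(r - 2)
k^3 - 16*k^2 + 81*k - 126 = (k - 7)*(k - 6)*(k - 3)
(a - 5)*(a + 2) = a^2 - 3*a - 10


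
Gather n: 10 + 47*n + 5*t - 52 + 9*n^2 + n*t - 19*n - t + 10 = 9*n^2 + n*(t + 28) + 4*t - 32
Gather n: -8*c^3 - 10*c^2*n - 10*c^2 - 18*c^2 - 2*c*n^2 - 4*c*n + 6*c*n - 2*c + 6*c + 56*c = -8*c^3 - 28*c^2 - 2*c*n^2 + 60*c + n*(-10*c^2 + 2*c)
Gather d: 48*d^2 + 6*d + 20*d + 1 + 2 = 48*d^2 + 26*d + 3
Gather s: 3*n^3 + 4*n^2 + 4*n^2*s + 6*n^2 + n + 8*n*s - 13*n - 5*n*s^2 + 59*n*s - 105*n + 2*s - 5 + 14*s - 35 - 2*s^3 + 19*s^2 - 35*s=3*n^3 + 10*n^2 - 117*n - 2*s^3 + s^2*(19 - 5*n) + s*(4*n^2 + 67*n - 19) - 40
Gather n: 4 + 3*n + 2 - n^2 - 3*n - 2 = 4 - n^2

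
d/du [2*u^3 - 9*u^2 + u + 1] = 6*u^2 - 18*u + 1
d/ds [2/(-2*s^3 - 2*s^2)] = (3*s + 2)/(s^3*(s + 1)^2)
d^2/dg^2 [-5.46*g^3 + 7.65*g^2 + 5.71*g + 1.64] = 15.3 - 32.76*g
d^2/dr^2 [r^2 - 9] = 2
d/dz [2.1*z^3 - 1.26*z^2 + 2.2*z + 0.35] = 6.3*z^2 - 2.52*z + 2.2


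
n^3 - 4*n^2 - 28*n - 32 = (n - 8)*(n + 2)^2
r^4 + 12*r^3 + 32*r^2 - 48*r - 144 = (r - 2)*(r + 2)*(r + 6)^2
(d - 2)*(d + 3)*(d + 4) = d^3 + 5*d^2 - 2*d - 24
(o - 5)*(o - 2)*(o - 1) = o^3 - 8*o^2 + 17*o - 10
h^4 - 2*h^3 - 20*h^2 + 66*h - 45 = (h - 3)^2*(h - 1)*(h + 5)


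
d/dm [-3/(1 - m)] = -3/(m - 1)^2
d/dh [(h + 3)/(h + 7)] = 4/(h + 7)^2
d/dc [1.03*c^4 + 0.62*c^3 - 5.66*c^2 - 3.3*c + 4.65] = 4.12*c^3 + 1.86*c^2 - 11.32*c - 3.3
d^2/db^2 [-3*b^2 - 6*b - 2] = -6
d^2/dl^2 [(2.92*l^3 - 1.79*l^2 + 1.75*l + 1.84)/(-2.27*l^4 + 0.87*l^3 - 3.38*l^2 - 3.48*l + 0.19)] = (-30.092936*l^9 + 55.342146*l^8 + 5.00262599999996*l^7 + 146.674818*l^6 - 232.447734*l^5 - 100.16958*l^4 - 157.974286*l^3 - 80.271024*l^2 - 135.407556*l - 49.11453)/(11.697083*l^12 - 13.449069*l^11 + 57.404895*l^10 + 13.086801*l^9 + 41.302065*l^8 + 140.539626*l^7 + 50.508371*l^6 + 82.009332*l^5 + 119.984853*l^4 + 28.640835*l^3 - 6.536874*l^2 + 0.376884*l - 0.006859)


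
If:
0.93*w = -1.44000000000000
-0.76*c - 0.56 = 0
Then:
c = -0.74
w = -1.55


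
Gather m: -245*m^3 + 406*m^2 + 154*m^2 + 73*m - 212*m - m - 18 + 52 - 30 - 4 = -245*m^3 + 560*m^2 - 140*m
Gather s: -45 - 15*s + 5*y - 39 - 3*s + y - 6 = -18*s + 6*y - 90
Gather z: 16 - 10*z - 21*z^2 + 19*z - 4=-21*z^2 + 9*z + 12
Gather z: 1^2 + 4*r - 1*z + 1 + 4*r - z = 8*r - 2*z + 2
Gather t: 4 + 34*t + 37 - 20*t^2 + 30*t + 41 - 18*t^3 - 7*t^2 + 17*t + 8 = -18*t^3 - 27*t^2 + 81*t + 90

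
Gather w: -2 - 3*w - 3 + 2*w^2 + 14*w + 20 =2*w^2 + 11*w + 15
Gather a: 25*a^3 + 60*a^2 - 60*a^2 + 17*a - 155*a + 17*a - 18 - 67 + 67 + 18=25*a^3 - 121*a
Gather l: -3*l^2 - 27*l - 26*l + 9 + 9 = -3*l^2 - 53*l + 18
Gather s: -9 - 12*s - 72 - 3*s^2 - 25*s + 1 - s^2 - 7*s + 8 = -4*s^2 - 44*s - 72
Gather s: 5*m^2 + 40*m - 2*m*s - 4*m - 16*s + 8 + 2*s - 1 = 5*m^2 + 36*m + s*(-2*m - 14) + 7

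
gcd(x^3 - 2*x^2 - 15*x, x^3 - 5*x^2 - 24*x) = x^2 + 3*x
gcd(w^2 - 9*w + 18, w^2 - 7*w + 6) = w - 6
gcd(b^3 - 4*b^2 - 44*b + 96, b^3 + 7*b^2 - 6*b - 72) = b + 6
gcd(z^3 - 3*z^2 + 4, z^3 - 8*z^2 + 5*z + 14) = z^2 - z - 2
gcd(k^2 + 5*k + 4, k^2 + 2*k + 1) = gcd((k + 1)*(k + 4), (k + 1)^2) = k + 1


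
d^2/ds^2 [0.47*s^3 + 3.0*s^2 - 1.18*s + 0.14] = 2.82*s + 6.0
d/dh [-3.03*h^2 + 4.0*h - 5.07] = 4.0 - 6.06*h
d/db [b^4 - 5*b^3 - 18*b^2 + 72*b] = 4*b^3 - 15*b^2 - 36*b + 72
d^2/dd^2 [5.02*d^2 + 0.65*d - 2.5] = 10.0400000000000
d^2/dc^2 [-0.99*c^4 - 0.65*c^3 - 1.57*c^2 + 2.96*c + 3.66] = -11.88*c^2 - 3.9*c - 3.14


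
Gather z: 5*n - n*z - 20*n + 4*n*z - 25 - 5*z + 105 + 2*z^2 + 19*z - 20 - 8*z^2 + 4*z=-15*n - 6*z^2 + z*(3*n + 18) + 60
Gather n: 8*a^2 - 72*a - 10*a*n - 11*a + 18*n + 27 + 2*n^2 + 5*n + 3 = 8*a^2 - 83*a + 2*n^2 + n*(23 - 10*a) + 30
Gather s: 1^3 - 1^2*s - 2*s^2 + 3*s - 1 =-2*s^2 + 2*s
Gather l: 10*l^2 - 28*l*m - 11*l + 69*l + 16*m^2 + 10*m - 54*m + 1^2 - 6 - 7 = 10*l^2 + l*(58 - 28*m) + 16*m^2 - 44*m - 12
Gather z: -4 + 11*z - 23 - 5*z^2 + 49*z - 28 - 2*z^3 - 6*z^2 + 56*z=-2*z^3 - 11*z^2 + 116*z - 55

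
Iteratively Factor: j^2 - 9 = (j - 3)*(j + 3)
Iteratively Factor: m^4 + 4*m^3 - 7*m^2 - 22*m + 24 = (m - 1)*(m^3 + 5*m^2 - 2*m - 24) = (m - 2)*(m - 1)*(m^2 + 7*m + 12) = (m - 2)*(m - 1)*(m + 3)*(m + 4)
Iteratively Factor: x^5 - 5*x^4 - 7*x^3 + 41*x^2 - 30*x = (x - 5)*(x^4 - 7*x^2 + 6*x) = (x - 5)*(x - 2)*(x^3 + 2*x^2 - 3*x) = x*(x - 5)*(x - 2)*(x^2 + 2*x - 3) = x*(x - 5)*(x - 2)*(x - 1)*(x + 3)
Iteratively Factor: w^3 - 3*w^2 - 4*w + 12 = (w - 2)*(w^2 - w - 6) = (w - 2)*(w + 2)*(w - 3)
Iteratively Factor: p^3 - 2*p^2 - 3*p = (p - 3)*(p^2 + p) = (p - 3)*(p + 1)*(p)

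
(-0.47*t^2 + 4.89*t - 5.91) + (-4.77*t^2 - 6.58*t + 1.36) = -5.24*t^2 - 1.69*t - 4.55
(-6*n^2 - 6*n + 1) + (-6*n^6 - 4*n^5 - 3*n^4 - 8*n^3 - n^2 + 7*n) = -6*n^6 - 4*n^5 - 3*n^4 - 8*n^3 - 7*n^2 + n + 1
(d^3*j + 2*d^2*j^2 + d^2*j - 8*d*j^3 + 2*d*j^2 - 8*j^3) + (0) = d^3*j + 2*d^2*j^2 + d^2*j - 8*d*j^3 + 2*d*j^2 - 8*j^3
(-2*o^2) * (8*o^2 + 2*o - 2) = -16*o^4 - 4*o^3 + 4*o^2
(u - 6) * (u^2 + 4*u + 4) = u^3 - 2*u^2 - 20*u - 24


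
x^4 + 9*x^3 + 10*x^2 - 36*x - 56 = (x - 2)*(x + 2)^2*(x + 7)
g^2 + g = g*(g + 1)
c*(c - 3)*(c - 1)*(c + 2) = c^4 - 2*c^3 - 5*c^2 + 6*c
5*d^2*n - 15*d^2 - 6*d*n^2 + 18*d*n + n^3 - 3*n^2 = (-5*d + n)*(-d + n)*(n - 3)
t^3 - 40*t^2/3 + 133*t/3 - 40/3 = (t - 8)*(t - 5)*(t - 1/3)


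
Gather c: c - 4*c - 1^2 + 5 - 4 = -3*c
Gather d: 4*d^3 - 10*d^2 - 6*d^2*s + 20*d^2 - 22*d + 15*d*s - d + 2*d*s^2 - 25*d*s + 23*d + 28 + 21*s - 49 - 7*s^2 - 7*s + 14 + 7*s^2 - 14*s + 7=4*d^3 + d^2*(10 - 6*s) + d*(2*s^2 - 10*s)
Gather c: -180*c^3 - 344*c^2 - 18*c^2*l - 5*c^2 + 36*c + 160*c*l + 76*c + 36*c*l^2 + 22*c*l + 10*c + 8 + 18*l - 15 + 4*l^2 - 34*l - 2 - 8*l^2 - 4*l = -180*c^3 + c^2*(-18*l - 349) + c*(36*l^2 + 182*l + 122) - 4*l^2 - 20*l - 9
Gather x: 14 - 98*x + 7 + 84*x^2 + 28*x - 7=84*x^2 - 70*x + 14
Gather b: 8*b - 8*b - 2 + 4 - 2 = 0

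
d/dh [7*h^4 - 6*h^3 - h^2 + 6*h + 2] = 28*h^3 - 18*h^2 - 2*h + 6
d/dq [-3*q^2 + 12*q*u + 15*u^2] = -6*q + 12*u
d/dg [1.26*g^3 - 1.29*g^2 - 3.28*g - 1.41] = 3.78*g^2 - 2.58*g - 3.28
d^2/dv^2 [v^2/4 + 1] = 1/2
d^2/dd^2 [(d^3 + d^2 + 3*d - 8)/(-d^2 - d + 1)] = 8*(-d^3 + 6*d^2 + 3*d + 3)/(d^6 + 3*d^5 - 5*d^3 + 3*d - 1)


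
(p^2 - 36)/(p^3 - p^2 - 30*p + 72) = (p - 6)/(p^2 - 7*p + 12)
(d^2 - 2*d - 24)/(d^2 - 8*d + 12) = (d + 4)/(d - 2)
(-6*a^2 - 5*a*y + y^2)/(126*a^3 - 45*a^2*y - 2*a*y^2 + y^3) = (a + y)/(-21*a^2 + 4*a*y + y^2)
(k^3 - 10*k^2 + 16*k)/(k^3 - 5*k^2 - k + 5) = k*(k^2 - 10*k + 16)/(k^3 - 5*k^2 - k + 5)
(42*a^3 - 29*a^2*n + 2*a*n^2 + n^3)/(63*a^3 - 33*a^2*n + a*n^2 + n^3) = (2*a - n)/(3*a - n)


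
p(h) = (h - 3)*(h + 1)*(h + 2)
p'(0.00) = -7.00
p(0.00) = -6.00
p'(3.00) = 20.00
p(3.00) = 0.00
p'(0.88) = -4.68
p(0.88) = -11.48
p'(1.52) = -0.07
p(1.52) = -13.13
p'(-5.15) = 72.57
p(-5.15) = -106.54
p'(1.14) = -3.10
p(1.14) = -12.50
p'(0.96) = -4.24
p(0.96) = -11.84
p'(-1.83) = 3.05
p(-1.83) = 0.68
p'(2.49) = 11.60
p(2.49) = -7.99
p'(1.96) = 4.52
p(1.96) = -12.19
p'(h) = (h - 3)*(h + 1) + (h - 3)*(h + 2) + (h + 1)*(h + 2) = 3*h^2 - 7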